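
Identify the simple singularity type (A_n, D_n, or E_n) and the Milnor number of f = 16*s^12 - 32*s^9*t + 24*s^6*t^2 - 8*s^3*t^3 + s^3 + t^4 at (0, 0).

Type E_{6}, Milnor number mu = 6.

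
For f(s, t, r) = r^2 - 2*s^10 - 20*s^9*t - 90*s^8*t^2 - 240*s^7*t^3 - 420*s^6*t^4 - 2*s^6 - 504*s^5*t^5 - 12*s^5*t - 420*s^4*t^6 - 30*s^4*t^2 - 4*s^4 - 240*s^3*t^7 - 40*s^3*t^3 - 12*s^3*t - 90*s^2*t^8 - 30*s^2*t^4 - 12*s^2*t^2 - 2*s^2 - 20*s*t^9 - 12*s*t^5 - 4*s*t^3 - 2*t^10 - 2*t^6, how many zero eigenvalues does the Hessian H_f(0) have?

1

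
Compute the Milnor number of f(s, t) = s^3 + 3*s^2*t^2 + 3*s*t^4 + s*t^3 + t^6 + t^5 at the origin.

The Hessian of f at 0 has rank 0. Corank 2; j^3 = s^3 is a perfect cube, so E-series; the 4-jet and mu = 7 give E_7.

7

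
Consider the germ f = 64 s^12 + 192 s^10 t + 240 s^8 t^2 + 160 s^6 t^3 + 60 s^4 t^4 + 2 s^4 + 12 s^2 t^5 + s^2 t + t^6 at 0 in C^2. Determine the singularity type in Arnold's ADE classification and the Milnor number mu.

The Hessian of f at 0 is [[0, 0], [0, 0]] with rank 0, so corank 2. A Groebner basis of the Jacobian ideal J(f) in C{s,t} is {s^2/6 + t^5, s^3, s*t}; counting standard monomials gives mu = 7. Corank 2; j^3 = s^2*t has shape L^2 M (L != M), so D-series; mu = 7 gives D_7.

Type D7, Milnor number mu = 7.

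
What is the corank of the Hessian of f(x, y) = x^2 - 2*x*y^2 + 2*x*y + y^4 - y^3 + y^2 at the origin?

1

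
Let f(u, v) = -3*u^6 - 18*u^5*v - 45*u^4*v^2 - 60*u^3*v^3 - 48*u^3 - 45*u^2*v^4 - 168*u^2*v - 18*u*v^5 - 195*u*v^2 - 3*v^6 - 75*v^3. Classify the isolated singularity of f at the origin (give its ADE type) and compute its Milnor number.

Type D_7, Milnor number mu = 7.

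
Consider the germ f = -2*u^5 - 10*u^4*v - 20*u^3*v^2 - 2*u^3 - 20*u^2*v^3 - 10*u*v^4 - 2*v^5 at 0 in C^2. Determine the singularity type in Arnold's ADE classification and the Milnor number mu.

Type E8, Milnor number mu = 8.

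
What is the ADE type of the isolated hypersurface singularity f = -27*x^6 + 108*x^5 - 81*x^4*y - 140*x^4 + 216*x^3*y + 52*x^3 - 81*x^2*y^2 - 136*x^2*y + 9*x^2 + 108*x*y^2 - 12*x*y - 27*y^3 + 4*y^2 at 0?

The Hessian of f at 0 is [[18, -12], [-12, 8]] with rank 1, so corank 1. A Groebner basis of the Jacobian ideal J(f) in C{x,y} is {y^2, x - 2*y/3}; counting standard monomials gives mu = 2. Corank 1: A-series; mu = 2 gives A_2.

A_2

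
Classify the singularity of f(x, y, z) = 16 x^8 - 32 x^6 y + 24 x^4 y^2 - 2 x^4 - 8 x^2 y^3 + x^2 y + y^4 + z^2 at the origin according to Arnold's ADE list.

D_{5}

The Hessian of f at 0 has rank 1. Corank 2; j^3 = x^2*y has shape L^2 M (L != M), so D-series; mu = 5 gives D_5.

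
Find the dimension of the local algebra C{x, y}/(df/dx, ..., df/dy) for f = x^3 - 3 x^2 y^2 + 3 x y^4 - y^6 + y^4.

6

The Hessian of f at 0 has rank 0. Corank 2; j^3 = x^3 is a perfect cube, so E-series; the 4-jet and mu = 6 give E_6.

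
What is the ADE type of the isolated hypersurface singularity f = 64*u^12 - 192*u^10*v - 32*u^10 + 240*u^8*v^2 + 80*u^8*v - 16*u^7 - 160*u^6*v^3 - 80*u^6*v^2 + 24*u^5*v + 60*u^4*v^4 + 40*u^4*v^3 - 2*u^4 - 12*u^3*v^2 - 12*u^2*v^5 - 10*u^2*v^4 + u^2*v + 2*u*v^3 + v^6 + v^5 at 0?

D_{7}

The Hessian of f at 0 is [[0, 0], [0, 0]] with rank 0, so corank 2. A Groebner basis of the Jacobian ideal J(f) in C{u,v} is {u^3, u^2*v + u^2/6 + u*v^2/6, u*v + v^3}; counting standard monomials gives mu = 7. Corank 2; j^3 = u^2*v has shape L^2 M (L != M), so D-series; mu = 7 gives D_7.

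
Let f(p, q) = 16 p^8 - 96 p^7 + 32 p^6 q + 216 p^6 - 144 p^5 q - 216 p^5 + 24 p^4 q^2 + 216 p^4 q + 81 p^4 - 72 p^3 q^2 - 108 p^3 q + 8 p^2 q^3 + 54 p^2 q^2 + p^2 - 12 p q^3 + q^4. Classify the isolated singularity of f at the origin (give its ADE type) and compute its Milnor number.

The Hessian of f at 0 is [[2, 0], [0, 0]] with rank 1, so corank 1. A Groebner basis of the Jacobian ideal J(f) in C{p,q} is {q^3, p}; counting standard monomials gives mu = 3. Corank 1: A-series; mu = 3 gives A_3.

Type A_{3}, Milnor number mu = 3.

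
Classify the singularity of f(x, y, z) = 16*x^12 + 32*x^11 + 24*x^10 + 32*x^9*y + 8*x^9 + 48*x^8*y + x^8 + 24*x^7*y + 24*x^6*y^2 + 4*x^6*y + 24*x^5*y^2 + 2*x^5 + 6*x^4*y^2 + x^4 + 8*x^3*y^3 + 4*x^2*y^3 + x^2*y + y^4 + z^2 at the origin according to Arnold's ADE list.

The Hessian of f at 0 has rank 1. Corank 2; j^3 = x^2*y has shape L^2 M (L != M), so D-series; mu = 5 gives D_5.

D_{5}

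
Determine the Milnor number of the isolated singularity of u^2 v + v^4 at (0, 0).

5

The Hessian of f at 0 has rank 0. Corank 2; j^3 = u^2*v has shape L^2 M (L != M), so D-series; mu = 5 gives D_5.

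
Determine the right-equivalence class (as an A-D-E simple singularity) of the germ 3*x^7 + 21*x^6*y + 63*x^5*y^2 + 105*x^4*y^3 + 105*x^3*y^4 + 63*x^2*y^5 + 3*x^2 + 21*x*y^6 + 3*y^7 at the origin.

A_{6}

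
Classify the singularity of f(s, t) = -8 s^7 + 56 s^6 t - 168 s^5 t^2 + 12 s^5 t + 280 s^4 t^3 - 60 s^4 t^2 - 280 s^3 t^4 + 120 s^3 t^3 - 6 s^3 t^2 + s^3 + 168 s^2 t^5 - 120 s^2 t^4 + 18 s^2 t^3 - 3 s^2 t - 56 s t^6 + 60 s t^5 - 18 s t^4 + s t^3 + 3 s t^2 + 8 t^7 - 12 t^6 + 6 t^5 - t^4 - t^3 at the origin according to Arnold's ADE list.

The Hessian of f at 0 is [[0, 0], [0, 0]] with rank 0, so corank 2. A Groebner basis of the Jacobian ideal J(f) in C{s,t} is {s^3 - 3*s^2*t - 6*s^2 + 12*s*t - 6*t^2, 3*s^2 + s*t^2 - 6*s*t + 3*t^2, 3*s^2 - 6*s*t + t^3 + 3*t^2}; counting standard monomials gives mu = 7. Corank 2; j^3 = (s - t)^3 is a perfect cube, so E-series; the 4-jet and mu = 7 give E_7.

E_7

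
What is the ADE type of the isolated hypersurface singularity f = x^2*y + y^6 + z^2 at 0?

D7

The Hessian of f at 0 has rank 1. Corank 2; j^3 = x^2*y has shape L^2 M (L != M), so D-series; mu = 7 gives D_7.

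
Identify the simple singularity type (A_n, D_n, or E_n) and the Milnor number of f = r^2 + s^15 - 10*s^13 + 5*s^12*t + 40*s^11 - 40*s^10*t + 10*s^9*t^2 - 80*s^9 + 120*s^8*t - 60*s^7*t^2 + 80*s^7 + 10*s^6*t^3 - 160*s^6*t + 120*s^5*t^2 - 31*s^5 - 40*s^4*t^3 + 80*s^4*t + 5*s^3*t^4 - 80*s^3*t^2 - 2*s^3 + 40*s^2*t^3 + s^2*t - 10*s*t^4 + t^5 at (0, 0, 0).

Type D_{6}, Milnor number mu = 6.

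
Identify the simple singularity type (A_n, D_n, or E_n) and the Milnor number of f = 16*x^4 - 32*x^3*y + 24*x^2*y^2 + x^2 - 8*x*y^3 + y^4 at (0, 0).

Type A_3, Milnor number mu = 3.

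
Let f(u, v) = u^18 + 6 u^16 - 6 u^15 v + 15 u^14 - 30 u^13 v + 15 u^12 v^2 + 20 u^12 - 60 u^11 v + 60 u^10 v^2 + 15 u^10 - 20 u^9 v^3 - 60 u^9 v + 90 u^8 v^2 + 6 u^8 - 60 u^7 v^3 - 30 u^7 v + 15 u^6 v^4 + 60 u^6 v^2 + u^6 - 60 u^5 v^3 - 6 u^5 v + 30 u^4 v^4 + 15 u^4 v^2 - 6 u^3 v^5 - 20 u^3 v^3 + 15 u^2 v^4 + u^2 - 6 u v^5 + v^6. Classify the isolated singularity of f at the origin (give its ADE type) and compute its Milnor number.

Type A_5, Milnor number mu = 5.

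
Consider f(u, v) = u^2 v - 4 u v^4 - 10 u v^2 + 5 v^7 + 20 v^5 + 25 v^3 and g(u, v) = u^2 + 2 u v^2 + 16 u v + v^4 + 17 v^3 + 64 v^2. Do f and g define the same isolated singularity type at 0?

The Hessian of f at 0 has rank 0. Corank 2; j^3 = v*(u - 5*v)^2 has shape L^2 M (L != M), so D-series; mu = 8 gives D_8. The Hessian of g at 0 has rank 1. Corank 1: A-series; mu = 2 gives A_2. f is D_8 but g is A_2, hence not right-equivalent.

No.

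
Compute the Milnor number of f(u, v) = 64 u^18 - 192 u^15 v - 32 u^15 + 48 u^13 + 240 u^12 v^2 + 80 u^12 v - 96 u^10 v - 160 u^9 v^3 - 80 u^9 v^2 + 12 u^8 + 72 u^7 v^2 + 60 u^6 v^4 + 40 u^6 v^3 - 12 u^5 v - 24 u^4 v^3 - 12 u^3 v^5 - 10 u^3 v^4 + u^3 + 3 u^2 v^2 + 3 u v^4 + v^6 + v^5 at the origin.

8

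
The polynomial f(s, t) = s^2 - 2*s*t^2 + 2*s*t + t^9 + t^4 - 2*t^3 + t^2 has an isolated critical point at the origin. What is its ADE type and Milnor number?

Type A_8, Milnor number mu = 8.

The Hessian of f at 0 has rank 1. Corank 1: A-series; mu = 8 gives A_8.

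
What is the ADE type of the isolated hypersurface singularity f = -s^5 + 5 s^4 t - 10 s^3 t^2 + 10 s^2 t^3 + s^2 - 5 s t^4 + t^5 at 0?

A4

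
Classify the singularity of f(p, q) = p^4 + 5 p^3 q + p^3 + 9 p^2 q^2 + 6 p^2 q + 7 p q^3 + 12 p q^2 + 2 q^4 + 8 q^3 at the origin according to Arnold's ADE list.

E_{7}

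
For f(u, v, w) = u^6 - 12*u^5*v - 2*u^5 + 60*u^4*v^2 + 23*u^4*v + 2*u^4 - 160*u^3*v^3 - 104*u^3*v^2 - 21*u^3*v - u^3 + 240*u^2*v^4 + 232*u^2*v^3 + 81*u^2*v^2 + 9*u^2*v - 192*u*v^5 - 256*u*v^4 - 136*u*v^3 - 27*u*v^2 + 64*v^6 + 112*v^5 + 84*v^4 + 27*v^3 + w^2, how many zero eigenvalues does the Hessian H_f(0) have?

2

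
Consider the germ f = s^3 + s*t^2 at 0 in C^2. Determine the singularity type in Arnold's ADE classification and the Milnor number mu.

The Hessian of f at 0 is [[0, 0], [0, 0]] with rank 0, so corank 2. A Groebner basis of the Jacobian ideal J(f) in C{s,t} is {t^3, s^2 + t^2/3, s*t}; counting standard monomials gives mu = 4. Corank 2; j^3 = s*(s^2 + t^2) splits into three distinct lines over C (the quadratic factor has nonzero discriminant), so D_4.

Type D_4, Milnor number mu = 4.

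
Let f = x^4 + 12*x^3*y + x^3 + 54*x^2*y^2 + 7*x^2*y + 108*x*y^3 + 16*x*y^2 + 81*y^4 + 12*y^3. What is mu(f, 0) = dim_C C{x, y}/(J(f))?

The Hessian of f at 0 has rank 0. Corank 2; j^3 = (x + 2*y)^2*(x + 3*y) has shape L^2 M (L != M), so D-series; mu = 5 gives D_5.

5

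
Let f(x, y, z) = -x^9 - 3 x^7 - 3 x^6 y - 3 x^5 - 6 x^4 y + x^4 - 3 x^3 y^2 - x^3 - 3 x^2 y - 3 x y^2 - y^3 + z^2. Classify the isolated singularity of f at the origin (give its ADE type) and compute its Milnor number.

The Hessian of f at 0 has rank 1. Corank 2; j^3 = -(x + y)^3 is a perfect cube, so E-series; the 4-jet and mu = 6 give E_6.

Type E6, Milnor number mu = 6.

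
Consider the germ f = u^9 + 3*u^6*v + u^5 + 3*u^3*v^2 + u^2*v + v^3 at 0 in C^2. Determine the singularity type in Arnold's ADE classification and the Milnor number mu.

Type D4, Milnor number mu = 4.

The Hessian of f at 0 has rank 0. Corank 2; j^3 = v*(u^2 + v^2) splits into three distinct lines over C (the quadratic factor has nonzero discriminant), so D_4.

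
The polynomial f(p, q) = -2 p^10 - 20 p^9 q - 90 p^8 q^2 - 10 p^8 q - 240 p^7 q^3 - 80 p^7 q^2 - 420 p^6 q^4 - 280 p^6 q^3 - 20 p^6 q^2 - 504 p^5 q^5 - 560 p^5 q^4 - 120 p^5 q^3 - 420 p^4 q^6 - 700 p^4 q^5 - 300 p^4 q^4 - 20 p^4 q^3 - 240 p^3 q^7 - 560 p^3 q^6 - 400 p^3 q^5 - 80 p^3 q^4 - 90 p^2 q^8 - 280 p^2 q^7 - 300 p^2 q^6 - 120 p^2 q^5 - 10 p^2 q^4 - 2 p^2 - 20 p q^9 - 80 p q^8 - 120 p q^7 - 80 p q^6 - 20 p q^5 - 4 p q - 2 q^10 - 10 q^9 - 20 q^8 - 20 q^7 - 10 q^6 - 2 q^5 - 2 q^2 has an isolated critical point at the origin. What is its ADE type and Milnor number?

The Hessian of f at 0 is [[-4, -4], [-4, -4]] with rank 1, so corank 1. A Groebner basis of the Jacobian ideal J(f) in C{p,q} is {q^4, p + q}; counting standard monomials gives mu = 4. Corank 1: A-series; mu = 4 gives A_4.

Type A_{4}, Milnor number mu = 4.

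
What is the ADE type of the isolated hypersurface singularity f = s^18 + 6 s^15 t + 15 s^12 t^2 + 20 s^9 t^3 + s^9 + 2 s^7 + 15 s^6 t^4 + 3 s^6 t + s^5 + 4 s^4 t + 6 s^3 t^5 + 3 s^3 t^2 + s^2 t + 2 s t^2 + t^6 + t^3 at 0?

D_7

The Hessian of f at 0 is [[0, 0], [0, 0]] with rank 0, so corank 2. A Groebner basis of the Jacobian ideal J(f) in C{s,t} is {-s*t + t^4 - t^2, s^3 + s^2/2 + s*t + t^3 + t^2/2, s^2*t - s^2/3 - 2*s*t/3 - t^3 - t^2/3, s^2/6 + s*t^2 + s*t/3 + t^3 + t^2/6}; counting standard monomials gives mu = 7. Corank 2; j^3 = t*(s + t)^2 has shape L^2 M (L != M), so D-series; mu = 7 gives D_7.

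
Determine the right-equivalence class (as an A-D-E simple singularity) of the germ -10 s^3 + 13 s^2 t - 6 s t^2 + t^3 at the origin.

D_4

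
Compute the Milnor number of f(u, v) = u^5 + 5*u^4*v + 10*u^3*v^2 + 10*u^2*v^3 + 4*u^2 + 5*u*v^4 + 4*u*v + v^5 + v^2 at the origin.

The Hessian of f at 0 has rank 1. Corank 1: A-series; mu = 4 gives A_4.

4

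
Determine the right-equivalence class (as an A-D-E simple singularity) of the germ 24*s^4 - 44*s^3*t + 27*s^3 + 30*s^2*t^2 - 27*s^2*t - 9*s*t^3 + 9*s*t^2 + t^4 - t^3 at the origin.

The Hessian of f at 0 has rank 0. Corank 2; j^3 = (3*s - t)^3 is a perfect cube, so E-series; the 4-jet and mu = 7 give E_7.

E_7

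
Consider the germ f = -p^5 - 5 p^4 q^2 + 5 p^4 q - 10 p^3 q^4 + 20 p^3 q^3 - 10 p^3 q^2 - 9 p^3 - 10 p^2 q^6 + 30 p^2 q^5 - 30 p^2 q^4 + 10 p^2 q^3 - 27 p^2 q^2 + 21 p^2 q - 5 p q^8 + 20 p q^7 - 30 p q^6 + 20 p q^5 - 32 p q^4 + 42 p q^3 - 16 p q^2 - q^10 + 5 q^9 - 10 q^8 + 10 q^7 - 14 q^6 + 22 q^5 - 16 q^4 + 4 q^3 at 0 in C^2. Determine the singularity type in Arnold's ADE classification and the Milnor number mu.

Type D6, Milnor number mu = 6.

The Hessian of f at 0 has rank 0. Corank 2; j^3 = -(p - q)*(3*p - 2*q)^2 has shape L^2 M (L != M), so D-series; mu = 6 gives D_6.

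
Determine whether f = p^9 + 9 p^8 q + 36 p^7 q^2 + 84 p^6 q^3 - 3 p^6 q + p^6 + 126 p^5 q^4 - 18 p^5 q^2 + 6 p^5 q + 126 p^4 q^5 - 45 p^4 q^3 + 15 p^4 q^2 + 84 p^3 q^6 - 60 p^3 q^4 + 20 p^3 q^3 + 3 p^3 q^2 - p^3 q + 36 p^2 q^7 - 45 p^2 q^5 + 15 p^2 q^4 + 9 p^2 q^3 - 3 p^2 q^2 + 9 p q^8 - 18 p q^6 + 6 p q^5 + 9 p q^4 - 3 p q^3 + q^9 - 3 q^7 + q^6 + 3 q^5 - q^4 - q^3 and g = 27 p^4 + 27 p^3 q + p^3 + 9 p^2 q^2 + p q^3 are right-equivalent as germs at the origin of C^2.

The Hessian of f at 0 is [[0, 0], [0, 0]] with rank 0, so corank 2. A Groebner basis of the Jacobian ideal J(f) in C{p,q} is {p^3 - 3*p*q^2 + 3*q^2, p^2*q + 2*p*q^2, q^3}; counting standard monomials gives mu = 7. Corank 2; j^3 = -q^3 is a perfect cube, so E-series; the 4-jet and mu = 7 give E_7. The Hessian of g at 0 is [[0, 0], [0, 0]] with rank 0, so corank 2. A Groebner basis of the Jacobian ideal J(g) in C{p,q} is {p^2/3 + q^4 + q^3/9, p^3, p^2*q - p^2/9 - q^3/27, 2*p^2/3 + p*q^2 + 2*q^3/9}; counting standard monomials gives mu = 7. Corank 2; j^3 = p^3 is a perfect cube, so E-series; the 4-jet and mu = 7 give E_7. Both have type E_7, hence right-equivalent.

Yes.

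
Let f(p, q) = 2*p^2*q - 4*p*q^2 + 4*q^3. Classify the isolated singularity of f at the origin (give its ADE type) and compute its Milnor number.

Type D_4, Milnor number mu = 4.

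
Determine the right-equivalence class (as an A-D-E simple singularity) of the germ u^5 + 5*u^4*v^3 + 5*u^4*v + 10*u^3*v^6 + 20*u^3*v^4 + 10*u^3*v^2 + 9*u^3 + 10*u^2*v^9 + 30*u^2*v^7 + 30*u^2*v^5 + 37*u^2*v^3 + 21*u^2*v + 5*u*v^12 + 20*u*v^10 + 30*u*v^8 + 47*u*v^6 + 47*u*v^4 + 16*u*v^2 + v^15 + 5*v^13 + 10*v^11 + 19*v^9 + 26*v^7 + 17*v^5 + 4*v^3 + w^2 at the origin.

D6

The Hessian of f at 0 has rank 1. Corank 2; j^3 = (u + v)*(3*u + 2*v)^2 has shape L^2 M (L != M), so D-series; mu = 6 gives D_6.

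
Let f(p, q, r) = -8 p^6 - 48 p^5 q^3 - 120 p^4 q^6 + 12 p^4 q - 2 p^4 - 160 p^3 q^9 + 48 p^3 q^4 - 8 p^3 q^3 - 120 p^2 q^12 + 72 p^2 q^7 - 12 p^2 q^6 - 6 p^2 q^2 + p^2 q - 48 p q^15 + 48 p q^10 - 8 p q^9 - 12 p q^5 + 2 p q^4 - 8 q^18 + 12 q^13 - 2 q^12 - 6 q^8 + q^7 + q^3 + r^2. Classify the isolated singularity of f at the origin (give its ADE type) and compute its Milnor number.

Type D_4, Milnor number mu = 4.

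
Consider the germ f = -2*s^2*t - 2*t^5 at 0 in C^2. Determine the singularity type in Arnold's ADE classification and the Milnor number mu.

Type D6, Milnor number mu = 6.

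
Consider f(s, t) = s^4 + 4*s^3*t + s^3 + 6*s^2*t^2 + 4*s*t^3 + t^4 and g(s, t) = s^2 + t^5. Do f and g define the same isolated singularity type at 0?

No.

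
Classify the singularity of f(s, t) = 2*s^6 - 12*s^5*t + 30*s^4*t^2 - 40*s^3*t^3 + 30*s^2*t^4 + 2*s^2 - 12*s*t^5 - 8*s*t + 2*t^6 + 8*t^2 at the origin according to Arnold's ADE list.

A5

The Hessian of f at 0 has rank 1. Corank 1: A-series; mu = 5 gives A_5.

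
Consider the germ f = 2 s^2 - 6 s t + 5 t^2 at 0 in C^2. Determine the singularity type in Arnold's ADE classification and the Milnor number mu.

Type A1, Milnor number mu = 1.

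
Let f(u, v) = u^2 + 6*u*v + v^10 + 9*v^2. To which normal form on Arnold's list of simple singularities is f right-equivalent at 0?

A9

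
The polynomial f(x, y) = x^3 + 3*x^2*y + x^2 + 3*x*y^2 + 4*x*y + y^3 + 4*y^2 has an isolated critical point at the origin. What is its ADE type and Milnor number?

Type A2, Milnor number mu = 2.

The Hessian of f at 0 has rank 1. Corank 1: A-series; mu = 2 gives A_2.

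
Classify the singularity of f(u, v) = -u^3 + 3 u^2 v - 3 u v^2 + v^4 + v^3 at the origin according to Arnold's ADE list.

E_6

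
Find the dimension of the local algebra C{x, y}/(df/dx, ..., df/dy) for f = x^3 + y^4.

6

The Hessian of f at 0 has rank 0. Corank 2; j^3 = x^3 is a perfect cube, so E-series; the 4-jet and mu = 6 give E_6.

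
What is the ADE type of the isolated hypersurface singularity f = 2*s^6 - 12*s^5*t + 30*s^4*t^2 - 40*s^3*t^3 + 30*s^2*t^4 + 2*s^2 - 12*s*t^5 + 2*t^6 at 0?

A5

The Hessian of f at 0 has rank 1. Corank 1: A-series; mu = 5 gives A_5.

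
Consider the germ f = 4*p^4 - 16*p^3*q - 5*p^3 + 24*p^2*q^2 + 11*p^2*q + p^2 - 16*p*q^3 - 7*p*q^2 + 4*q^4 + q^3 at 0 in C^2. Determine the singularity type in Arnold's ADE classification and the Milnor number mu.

Type A_{2}, Milnor number mu = 2.

The Hessian of f at 0 has rank 1. Corank 1: A-series; mu = 2 gives A_2.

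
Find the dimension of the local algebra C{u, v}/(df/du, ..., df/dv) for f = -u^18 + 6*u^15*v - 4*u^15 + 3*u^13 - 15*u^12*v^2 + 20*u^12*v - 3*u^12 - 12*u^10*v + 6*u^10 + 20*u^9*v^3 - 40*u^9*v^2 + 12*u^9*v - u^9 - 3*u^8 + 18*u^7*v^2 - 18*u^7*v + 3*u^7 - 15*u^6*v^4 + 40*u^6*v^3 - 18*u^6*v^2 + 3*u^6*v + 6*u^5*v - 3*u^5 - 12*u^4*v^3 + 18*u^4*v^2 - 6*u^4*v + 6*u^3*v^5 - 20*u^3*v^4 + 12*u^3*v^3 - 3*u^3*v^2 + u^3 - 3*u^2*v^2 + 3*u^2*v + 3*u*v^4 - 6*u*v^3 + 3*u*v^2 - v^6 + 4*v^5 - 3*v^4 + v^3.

The Hessian of f at 0 has rank 0. Corank 2; j^3 = (u + v)^3 is a perfect cube, so E-series; the 5-jet and mu = 8 give E_8.

8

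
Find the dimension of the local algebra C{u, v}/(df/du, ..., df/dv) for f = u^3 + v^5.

8

The Hessian of f at 0 is [[0, 0], [0, 0]] with rank 0, so corank 2. A Groebner basis of the Jacobian ideal J(f) in C{u,v} is {v^4, u^2}; counting standard monomials gives mu = 8. Corank 2; j^3 = u^3 is a perfect cube, so E-series; the 5-jet and mu = 8 give E_8.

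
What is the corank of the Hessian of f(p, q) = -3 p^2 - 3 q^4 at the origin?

Hessian at 0 has rank 1.

1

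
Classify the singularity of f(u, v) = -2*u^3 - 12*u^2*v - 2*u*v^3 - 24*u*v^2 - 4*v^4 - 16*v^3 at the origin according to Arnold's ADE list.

E_{7}

The Hessian of f at 0 is [[0, 0], [0, 0]] with rank 0, so corank 2. A Groebner basis of the Jacobian ideal J(f) in C{u,v} is {u^3 + 6*u^2*v + 48*u^2 + 192*u*v + 192*v^2, -6*u^2 + u*v^2 - 24*u*v - 24*v^2, 3*u^2 + 12*u*v + v^3 + 12*v^2}; counting standard monomials gives mu = 7. Corank 2; j^3 = -2*(u + 2*v)^3 is a perfect cube, so E-series; the 4-jet and mu = 7 give E_7.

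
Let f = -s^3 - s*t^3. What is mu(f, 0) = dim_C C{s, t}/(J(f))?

The Hessian of f at 0 has rank 0. Corank 2; j^3 = -s^3 is a perfect cube, so E-series; the 4-jet and mu = 7 give E_7.

7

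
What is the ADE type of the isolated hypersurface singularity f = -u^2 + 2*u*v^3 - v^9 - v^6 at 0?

The Hessian of f at 0 has rank 1. Corank 1: A-series; mu = 8 gives A_8.

A8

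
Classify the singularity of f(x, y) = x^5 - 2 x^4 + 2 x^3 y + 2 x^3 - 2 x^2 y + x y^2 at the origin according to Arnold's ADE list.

D_{4}

The Hessian of f at 0 is [[0, 0], [0, 0]] with rank 0, so corank 2. A Groebner basis of the Jacobian ideal J(f) in C{x,y} is {y^3, x^2 + y^2/2, x*y + y^2/2}; counting standard monomials gives mu = 4. Corank 2; j^3 = x*(2*x^2 - 2*x*y + y^2) splits into three distinct lines over C (the quadratic factor has nonzero discriminant), so D_4.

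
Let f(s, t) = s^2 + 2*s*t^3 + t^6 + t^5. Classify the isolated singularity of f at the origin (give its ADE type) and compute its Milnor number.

Type A_4, Milnor number mu = 4.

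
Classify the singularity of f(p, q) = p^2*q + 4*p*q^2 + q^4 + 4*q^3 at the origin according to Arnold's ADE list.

D5

The Hessian of f at 0 is [[0, 0], [0, 0]] with rank 0, so corank 2. A Groebner basis of the Jacobian ideal J(f) in C{p,q} is {p^3 - 2*p^2 + 8*q^2, p^2/4 + q^3 - q^2, p*q + 2*q^2}; counting standard monomials gives mu = 5. Corank 2; j^3 = q*(p + 2*q)^2 has shape L^2 M (L != M), so D-series; mu = 5 gives D_5.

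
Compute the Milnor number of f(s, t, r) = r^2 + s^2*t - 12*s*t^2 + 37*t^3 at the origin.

4

The Hessian of f at 0 has rank 1. Corank 2; j^3 = t*(s^2 - 12*s*t + 37*t^2) splits into three distinct lines over C (the quadratic factor has nonzero discriminant), so D_4.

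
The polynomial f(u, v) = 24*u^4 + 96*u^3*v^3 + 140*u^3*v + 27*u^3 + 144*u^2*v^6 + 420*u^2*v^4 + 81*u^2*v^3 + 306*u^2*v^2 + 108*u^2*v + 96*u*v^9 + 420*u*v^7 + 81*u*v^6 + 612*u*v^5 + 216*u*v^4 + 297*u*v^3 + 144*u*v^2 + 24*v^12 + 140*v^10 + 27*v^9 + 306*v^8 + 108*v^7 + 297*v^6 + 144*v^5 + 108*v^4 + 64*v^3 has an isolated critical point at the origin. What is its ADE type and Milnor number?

Type E7, Milnor number mu = 7.

The Hessian of f at 0 is [[0, 0], [0, 0]] with rank 0, so corank 2. A Groebner basis of the Jacobian ideal J(f) in C{u,v} is {19683*u^2/4 + 13122*u*v + v^4 + 27*v^3/4 + 8748*v^2, u^3 + 459*u^2 + 1224*u*v + 3*v^3 + 816*v^2, u^2*v - 891*u^2/4 - 594*u*v - 25*v^3/12 - 396*v^2, 81*u^2 + u*v^2 + 216*u*v + 13*v^3/9 + 144*v^2}; counting standard monomials gives mu = 7. Corank 2; j^3 = (3*u + 4*v)^3 is a perfect cube, so E-series; the 4-jet and mu = 7 give E_7.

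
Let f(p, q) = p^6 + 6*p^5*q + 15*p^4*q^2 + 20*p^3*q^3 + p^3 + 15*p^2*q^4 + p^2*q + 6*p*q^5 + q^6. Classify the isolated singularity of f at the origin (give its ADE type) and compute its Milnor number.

Type D_7, Milnor number mu = 7.

The Hessian of f at 0 has rank 0. Corank 2; j^3 = p^2*(p + q) has shape L^2 M (L != M), so D-series; mu = 7 gives D_7.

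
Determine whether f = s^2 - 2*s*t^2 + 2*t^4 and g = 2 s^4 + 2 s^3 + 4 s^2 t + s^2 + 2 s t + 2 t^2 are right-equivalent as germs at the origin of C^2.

The Hessian of f at 0 is [[2, 0], [0, 0]] with rank 1, so corank 1. A Groebner basis of the Jacobian ideal J(f) in C{s,t} is {s^2, s*t, -s + t^2}; counting standard monomials gives mu = 3. Corank 1: A-series; mu = 3 gives A_3. The Hessian of g at 0 is [[2, 2], [2, 4]] with rank 2, so corank 0. A Groebner basis of the Jacobian ideal J(g) in C{s,t} is {s, t}; counting standard monomials gives mu = 1. Corank 0: nondegenerate Morse point, so A_1. f is A_3 but g is A_1, hence not right-equivalent.

No.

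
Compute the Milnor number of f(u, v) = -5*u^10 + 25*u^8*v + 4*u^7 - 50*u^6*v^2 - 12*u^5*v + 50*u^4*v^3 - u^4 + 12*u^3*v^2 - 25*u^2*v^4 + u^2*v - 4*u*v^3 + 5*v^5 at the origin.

6

The Hessian of f at 0 is [[0, 0], [0, 0]] with rank 0, so corank 2. A Groebner basis of the Jacobian ideal J(f) in C{u,v} is {u^3, u^2*v, 2*u^2 + u*v^2, -u*v/2 + v^3}; counting standard monomials gives mu = 6. Corank 2; j^3 = u^2*v has shape L^2 M (L != M), so D-series; mu = 6 gives D_6.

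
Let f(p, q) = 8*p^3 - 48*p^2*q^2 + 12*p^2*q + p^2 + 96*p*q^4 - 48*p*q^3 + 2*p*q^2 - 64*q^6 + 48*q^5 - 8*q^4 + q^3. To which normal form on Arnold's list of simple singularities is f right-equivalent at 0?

The Hessian of f at 0 is [[2, 0], [0, 0]] with rank 1, so corank 1. A Groebner basis of the Jacobian ideal J(f) in C{p,q} is {q^2, p}; counting standard monomials gives mu = 2. Corank 1: A-series; mu = 2 gives A_2.

A2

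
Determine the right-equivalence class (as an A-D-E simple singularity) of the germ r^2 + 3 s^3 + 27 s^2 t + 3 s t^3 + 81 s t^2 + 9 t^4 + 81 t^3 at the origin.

The Hessian of f at 0 has rank 1. Corank 2; j^3 = 3*(s + 3*t)^3 is a perfect cube, so E-series; the 4-jet and mu = 7 give E_7.

E7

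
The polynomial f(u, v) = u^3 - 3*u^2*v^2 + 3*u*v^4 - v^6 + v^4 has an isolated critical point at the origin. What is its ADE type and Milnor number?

Type E_6, Milnor number mu = 6.

The Hessian of f at 0 has rank 0. Corank 2; j^3 = u^3 is a perfect cube, so E-series; the 4-jet and mu = 6 give E_6.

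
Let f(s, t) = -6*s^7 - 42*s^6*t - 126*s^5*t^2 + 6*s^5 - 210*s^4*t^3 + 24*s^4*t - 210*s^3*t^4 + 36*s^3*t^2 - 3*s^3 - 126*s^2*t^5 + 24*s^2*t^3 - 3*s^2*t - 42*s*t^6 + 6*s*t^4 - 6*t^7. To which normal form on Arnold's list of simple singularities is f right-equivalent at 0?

The Hessian of f at 0 has rank 0. Corank 2; j^3 = -3*s^2*(s + t) has shape L^2 M (L != M), so D-series; mu = 8 gives D_8.

D8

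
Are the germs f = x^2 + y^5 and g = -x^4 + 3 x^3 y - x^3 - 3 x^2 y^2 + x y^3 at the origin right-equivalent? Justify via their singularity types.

No.

The Hessian of f at 0 has rank 1. Corank 1: A-series; mu = 4 gives A_4. The Hessian of g at 0 has rank 0. Corank 2; j^3 = -x^3 is a perfect cube, so E-series; the 4-jet and mu = 7 give E_7. f is A_4 but g is E_7, hence not right-equivalent.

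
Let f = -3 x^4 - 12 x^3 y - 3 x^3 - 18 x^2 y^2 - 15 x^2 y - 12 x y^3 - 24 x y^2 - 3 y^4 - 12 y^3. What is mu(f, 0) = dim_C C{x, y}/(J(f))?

5

The Hessian of f at 0 is [[0, 0], [0, 0]] with rank 0, so corank 2. A Groebner basis of the Jacobian ideal J(f) in C{x,y} is {x*y^2 + x*y/2 + y^2, -x*y/4 + y^3 - y^2/2, x^2 + 3*x*y + 2*y^2}; counting standard monomials gives mu = 5. Corank 2; j^3 = -3*(x + y)*(x + 2*y)^2 has shape L^2 M (L != M), so D-series; mu = 5 gives D_5.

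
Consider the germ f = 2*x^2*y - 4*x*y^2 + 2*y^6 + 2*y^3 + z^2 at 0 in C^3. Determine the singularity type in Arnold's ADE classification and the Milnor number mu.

Type D7, Milnor number mu = 7.

The Hessian of f at 0 has rank 1. Corank 2; j^3 = 2*y*(x - y)^2 has shape L^2 M (L != M), so D-series; mu = 7 gives D_7.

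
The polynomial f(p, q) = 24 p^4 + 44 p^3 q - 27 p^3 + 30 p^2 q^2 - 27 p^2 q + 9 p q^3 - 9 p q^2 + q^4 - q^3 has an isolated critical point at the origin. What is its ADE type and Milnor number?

The Hessian of f at 0 has rank 0. Corank 2; j^3 = -(3*p + q)^3 is a perfect cube, so E-series; the 4-jet and mu = 7 give E_7.

Type E_{7}, Milnor number mu = 7.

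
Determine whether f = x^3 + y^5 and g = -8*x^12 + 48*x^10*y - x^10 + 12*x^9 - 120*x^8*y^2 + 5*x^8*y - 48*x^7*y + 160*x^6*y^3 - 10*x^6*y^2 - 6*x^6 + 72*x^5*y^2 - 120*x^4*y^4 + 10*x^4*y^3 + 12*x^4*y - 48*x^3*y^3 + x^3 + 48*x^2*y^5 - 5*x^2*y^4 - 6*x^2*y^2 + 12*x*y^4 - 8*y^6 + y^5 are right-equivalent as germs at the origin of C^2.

The Hessian of f at 0 has rank 0. Corank 2; j^3 = x^3 is a perfect cube, so E-series; the 5-jet and mu = 8 give E_8. The Hessian of g at 0 has rank 0. Corank 2; j^3 = x^3 is a perfect cube, so E-series; the 5-jet and mu = 8 give E_8. Both have type E_8, hence right-equivalent.

Yes.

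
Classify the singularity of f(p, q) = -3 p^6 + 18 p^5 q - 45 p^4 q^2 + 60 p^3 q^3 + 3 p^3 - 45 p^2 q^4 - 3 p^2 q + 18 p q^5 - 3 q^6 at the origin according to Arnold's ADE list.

D7

The Hessian of f at 0 is [[0, 0], [0, 0]] with rank 0, so corank 2. A Groebner basis of the Jacobian ideal J(f) in C{p,q} is {p*q/6 + q^5, p*q^2, p^2 - p*q}; counting standard monomials gives mu = 7. Corank 2; j^3 = 3*p^2*(p - q) has shape L^2 M (L != M), so D-series; mu = 7 gives D_7.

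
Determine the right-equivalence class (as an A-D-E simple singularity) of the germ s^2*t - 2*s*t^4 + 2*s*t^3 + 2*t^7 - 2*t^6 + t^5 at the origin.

D8

The Hessian of f at 0 is [[0, 0], [0, 0]] with rank 0, so corank 2. A Groebner basis of the Jacobian ideal J(f) in C{s,t} is {s^2/6 + s*t^3 + 4*s*t^2/3 + 7*s*t/6 + 7*t^3/6, -s*t + t^4 - t^3, s^3 - s^2/6 - s*t^2/3 - s*t/6 - t^3/6, s^2*t - s^2/3 - 5*s*t^2/3 - 4*s*t/3 - 4*t^3/3}; counting standard monomials gives mu = 8. Corank 2; j^3 = s^2*t has shape L^2 M (L != M), so D-series; mu = 8 gives D_8.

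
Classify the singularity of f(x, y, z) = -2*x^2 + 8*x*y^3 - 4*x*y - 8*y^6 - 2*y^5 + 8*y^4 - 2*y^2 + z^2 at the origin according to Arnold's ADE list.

A_{4}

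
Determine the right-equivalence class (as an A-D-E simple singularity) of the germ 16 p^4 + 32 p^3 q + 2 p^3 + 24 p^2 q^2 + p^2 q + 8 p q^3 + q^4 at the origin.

The Hessian of f at 0 has rank 0. Corank 2; j^3 = p^2*(2*p + q) has shape L^2 M (L != M), so D-series; mu = 5 gives D_5.

D_{5}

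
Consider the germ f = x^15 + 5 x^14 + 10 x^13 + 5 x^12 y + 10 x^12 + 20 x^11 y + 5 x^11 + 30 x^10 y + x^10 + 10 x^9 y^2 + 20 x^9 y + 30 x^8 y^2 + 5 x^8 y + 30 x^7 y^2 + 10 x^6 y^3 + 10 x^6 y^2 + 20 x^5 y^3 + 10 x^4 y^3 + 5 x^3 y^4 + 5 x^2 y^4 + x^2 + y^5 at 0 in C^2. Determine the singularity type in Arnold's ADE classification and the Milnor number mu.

Type A4, Milnor number mu = 4.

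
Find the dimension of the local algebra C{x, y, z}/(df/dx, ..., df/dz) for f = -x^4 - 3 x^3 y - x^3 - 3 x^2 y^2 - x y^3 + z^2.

7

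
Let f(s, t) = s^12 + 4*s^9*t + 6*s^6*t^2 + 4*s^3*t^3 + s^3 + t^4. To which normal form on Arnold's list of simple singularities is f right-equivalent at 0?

E_6

The Hessian of f at 0 has rank 0. Corank 2; j^3 = s^3 is a perfect cube, so E-series; the 4-jet and mu = 6 give E_6.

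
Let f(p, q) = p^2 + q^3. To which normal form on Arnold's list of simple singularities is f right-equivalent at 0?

A2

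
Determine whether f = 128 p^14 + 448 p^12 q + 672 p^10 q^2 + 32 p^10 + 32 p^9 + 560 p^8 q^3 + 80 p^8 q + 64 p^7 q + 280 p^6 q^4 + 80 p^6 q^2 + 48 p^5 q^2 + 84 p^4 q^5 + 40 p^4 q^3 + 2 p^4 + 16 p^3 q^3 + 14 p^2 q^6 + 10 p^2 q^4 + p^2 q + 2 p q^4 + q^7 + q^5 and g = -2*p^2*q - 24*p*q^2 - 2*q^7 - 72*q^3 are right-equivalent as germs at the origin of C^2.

The Hessian of f at 0 has rank 0. Corank 2; j^3 = p^2*q has shape L^2 M (L != M), so D-series; mu = 6 gives D_6. The Hessian of g at 0 has rank 0. Corank 2; j^3 = -2*q*(p + 6*q)^2 has shape L^2 M (L != M), so D-series; mu = 8 gives D_8. f is D_6 but g is D_8, hence not right-equivalent.

No.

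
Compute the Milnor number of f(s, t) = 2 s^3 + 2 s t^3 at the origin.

7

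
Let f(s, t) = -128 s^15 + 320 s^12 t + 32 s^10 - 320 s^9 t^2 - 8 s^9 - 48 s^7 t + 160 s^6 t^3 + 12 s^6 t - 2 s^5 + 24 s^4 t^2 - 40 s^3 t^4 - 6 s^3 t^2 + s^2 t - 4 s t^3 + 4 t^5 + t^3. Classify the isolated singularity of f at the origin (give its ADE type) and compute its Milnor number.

Type D_4, Milnor number mu = 4.

The Hessian of f at 0 has rank 0. Corank 2; j^3 = t*(s^2 + t^2) splits into three distinct lines over C (the quadratic factor has nonzero discriminant), so D_4.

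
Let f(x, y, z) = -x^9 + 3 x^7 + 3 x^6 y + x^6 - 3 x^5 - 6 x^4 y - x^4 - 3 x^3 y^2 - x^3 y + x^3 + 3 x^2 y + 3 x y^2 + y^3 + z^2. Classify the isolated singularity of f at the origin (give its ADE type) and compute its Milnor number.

Type E_{7}, Milnor number mu = 7.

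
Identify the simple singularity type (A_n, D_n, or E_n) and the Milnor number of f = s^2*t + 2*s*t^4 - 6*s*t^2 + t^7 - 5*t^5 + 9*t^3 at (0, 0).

The Hessian of f at 0 has rank 0. Corank 2; j^3 = t*(s - 3*t)^2 has shape L^2 M (L != M), so D-series; mu = 6 gives D_6.

Type D_{6}, Milnor number mu = 6.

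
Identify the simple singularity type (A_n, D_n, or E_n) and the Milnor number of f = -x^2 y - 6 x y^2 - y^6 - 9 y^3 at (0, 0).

Type D_{7}, Milnor number mu = 7.

The Hessian of f at 0 has rank 0. Corank 2; j^3 = -y*(x + 3*y)^2 has shape L^2 M (L != M), so D-series; mu = 7 gives D_7.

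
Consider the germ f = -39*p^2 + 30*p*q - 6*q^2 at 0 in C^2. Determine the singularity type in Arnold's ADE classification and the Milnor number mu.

Type A_{1}, Milnor number mu = 1.

The Hessian of f at 0 is [[-78, 30], [30, -12]] with rank 2, so corank 0. A Groebner basis of the Jacobian ideal J(f) in C{p,q} is {p, q}; counting standard monomials gives mu = 1. Corank 0: nondegenerate Morse point, so A_1.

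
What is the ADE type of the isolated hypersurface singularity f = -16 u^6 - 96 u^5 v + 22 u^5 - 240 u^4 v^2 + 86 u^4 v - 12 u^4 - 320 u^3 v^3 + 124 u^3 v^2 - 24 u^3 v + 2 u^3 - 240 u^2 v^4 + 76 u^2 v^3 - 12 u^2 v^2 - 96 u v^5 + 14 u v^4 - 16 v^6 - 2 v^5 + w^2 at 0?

The Hessian of f at 0 has rank 1. Corank 2; j^3 = 2*u^3 is a perfect cube, so E-series; the 5-jet and mu = 8 give E_8.

E_8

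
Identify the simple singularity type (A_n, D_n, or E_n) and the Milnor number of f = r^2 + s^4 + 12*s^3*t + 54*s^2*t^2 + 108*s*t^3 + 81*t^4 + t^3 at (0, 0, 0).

Type E_6, Milnor number mu = 6.

The Hessian of f at 0 has rank 1. Corank 2; j^3 = t^3 is a perfect cube, so E-series; the 4-jet and mu = 6 give E_6.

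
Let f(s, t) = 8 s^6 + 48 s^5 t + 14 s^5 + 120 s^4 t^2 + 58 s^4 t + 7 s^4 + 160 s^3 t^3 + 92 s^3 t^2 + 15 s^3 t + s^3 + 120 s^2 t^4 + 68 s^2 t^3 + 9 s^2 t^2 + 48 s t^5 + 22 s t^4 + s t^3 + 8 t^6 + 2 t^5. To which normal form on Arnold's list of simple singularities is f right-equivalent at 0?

The Hessian of f at 0 is [[0, 0], [0, 0]] with rank 0, so corank 2. A Groebner basis of the Jacobian ideal J(f) in C{s,t} is {-3*s^2/17 + t^4 - t^3/17, s^3, s^2*t + s^2/17 + t^3/51, 4*s^2/17 + s*t^2 + 4*t^3/51}; counting standard monomials gives mu = 7. Corank 2; j^3 = s^3 is a perfect cube, so E-series; the 4-jet and mu = 7 give E_7.

E_7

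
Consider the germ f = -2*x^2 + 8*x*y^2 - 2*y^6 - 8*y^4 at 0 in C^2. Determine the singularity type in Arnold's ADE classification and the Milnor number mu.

The Hessian of f at 0 has rank 1. Corank 1: A-series; mu = 5 gives A_5.

Type A_5, Milnor number mu = 5.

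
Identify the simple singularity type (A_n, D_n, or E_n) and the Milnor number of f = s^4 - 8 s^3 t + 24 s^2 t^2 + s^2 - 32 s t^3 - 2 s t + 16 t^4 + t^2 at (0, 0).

The Hessian of f at 0 has rank 1. Corank 1: A-series; mu = 3 gives A_3.

Type A3, Milnor number mu = 3.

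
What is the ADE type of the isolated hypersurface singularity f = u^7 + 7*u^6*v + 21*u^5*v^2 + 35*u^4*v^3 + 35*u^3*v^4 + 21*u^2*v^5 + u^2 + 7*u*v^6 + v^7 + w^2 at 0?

The Hessian of f at 0 has rank 2. Corank 1: A-series; mu = 6 gives A_6.

A_{6}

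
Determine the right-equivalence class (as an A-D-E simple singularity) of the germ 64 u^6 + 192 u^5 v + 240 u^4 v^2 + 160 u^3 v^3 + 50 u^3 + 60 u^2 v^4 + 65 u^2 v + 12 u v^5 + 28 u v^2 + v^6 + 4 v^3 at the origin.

D7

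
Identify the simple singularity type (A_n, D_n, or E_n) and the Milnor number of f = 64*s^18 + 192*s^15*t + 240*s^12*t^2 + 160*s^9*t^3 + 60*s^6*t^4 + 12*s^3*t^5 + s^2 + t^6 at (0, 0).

Type A_5, Milnor number mu = 5.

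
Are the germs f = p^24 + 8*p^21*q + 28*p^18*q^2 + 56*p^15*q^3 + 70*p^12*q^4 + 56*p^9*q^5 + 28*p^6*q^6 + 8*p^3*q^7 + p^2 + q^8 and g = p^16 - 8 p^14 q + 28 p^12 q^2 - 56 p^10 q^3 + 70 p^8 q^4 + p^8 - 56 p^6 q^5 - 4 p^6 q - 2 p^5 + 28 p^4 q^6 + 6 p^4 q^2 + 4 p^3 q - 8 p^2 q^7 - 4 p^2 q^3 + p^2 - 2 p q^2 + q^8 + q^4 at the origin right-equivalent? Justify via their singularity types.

Yes.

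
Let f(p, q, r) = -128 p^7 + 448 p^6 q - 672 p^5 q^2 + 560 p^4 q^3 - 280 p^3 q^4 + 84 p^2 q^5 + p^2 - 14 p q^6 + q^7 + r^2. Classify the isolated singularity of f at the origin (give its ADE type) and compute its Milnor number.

The Hessian of f at 0 has rank 2. Corank 1: A-series; mu = 6 gives A_6.

Type A6, Milnor number mu = 6.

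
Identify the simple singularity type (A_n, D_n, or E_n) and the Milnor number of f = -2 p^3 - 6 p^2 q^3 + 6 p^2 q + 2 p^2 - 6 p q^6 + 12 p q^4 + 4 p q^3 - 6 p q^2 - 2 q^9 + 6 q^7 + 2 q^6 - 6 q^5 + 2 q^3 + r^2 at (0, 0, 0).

Type A_{2}, Milnor number mu = 2.

The Hessian of f at 0 has rank 2. Corank 1: A-series; mu = 2 gives A_2.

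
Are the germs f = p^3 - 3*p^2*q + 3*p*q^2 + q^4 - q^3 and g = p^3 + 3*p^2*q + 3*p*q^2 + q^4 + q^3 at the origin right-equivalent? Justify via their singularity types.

Yes.

The Hessian of f at 0 has rank 0. Corank 2; j^3 = (p - q)^3 is a perfect cube, so E-series; the 4-jet and mu = 6 give E_6. The Hessian of g at 0 has rank 0. Corank 2; j^3 = (p + q)^3 is a perfect cube, so E-series; the 4-jet and mu = 6 give E_6. Both have type E_6, hence right-equivalent.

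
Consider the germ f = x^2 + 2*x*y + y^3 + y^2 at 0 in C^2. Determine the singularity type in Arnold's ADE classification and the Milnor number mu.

Type A2, Milnor number mu = 2.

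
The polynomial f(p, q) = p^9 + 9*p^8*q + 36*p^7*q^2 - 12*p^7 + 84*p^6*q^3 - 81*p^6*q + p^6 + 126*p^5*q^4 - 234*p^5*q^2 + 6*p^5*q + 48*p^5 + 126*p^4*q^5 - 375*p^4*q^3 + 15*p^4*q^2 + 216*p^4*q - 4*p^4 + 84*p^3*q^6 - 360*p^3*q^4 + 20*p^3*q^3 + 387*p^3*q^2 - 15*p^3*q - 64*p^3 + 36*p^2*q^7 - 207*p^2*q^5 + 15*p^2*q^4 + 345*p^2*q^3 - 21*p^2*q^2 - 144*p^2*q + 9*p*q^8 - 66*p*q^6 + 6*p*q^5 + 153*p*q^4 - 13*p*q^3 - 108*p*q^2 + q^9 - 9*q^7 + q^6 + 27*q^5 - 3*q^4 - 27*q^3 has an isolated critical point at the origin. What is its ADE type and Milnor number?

Type E7, Milnor number mu = 7.

The Hessian of f at 0 has rank 0. Corank 2; j^3 = -(4*p + 3*q)^3 is a perfect cube, so E-series; the 4-jet and mu = 7 give E_7.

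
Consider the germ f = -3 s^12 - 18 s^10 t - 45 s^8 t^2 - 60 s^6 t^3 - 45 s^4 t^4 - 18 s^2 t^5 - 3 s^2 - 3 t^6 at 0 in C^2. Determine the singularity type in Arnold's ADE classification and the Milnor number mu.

Type A_5, Milnor number mu = 5.

The Hessian of f at 0 has rank 1. Corank 1: A-series; mu = 5 gives A_5.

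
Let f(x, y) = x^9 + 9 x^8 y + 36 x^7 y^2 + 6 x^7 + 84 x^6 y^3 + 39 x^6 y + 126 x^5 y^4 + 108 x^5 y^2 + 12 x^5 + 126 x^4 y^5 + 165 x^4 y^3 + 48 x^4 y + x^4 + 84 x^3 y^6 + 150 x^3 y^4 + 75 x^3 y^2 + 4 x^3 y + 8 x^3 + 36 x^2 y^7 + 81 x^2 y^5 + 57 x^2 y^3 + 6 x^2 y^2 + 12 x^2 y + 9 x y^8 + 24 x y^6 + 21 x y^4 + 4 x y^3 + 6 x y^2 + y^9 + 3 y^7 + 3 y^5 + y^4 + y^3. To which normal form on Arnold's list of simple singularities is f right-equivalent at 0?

The Hessian of f at 0 has rank 0. Corank 2; j^3 = (2*x + y)^3 is a perfect cube, so E-series; the 4-jet and mu = 6 give E_6.

E_{6}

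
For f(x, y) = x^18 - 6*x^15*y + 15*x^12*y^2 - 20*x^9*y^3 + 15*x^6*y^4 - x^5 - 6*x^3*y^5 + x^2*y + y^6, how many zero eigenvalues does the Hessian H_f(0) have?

2

The Hessian at 0 is [[0, 0], [0, 0]] of rank 0; hence corank 2.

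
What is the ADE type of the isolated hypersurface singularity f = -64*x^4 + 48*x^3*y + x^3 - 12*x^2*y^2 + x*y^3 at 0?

E7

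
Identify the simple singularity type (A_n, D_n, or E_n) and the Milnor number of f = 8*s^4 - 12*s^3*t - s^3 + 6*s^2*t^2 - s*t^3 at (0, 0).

Type E_{7}, Milnor number mu = 7.

The Hessian of f at 0 has rank 0. Corank 2; j^3 = -s^3 is a perfect cube, so E-series; the 4-jet and mu = 7 give E_7.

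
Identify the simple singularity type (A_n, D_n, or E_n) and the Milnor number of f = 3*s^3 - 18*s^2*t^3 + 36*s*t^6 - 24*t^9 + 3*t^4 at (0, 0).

The Hessian of f at 0 has rank 0. Corank 2; j^3 = 3*s^3 is a perfect cube, so E-series; the 4-jet and mu = 6 give E_6.

Type E_6, Milnor number mu = 6.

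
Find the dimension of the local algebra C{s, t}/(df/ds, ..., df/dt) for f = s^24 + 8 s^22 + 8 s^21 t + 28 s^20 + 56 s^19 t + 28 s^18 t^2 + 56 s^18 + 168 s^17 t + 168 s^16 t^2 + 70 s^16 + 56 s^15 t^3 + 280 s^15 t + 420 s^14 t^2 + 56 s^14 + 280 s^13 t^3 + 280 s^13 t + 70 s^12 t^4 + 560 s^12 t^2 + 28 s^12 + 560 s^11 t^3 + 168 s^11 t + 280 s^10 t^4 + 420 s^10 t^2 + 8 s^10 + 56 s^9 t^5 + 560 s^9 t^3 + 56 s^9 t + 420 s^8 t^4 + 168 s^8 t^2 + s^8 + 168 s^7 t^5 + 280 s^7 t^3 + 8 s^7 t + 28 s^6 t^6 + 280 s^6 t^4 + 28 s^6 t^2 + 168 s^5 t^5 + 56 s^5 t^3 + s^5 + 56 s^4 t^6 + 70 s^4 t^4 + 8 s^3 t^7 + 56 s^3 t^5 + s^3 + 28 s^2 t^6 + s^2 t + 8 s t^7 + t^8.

9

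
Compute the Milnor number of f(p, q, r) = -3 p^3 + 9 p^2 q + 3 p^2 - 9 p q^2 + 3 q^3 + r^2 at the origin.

2

The Hessian of f at 0 is [[6, 0, 0], [0, 0, 0], [0, 0, 2]] with rank 2, so corank 1. A Groebner basis of the Jacobian ideal J(f) in C{p,q,r} is {q^2, p, r}; counting standard monomials gives mu = 2. Corank 1: A-series; mu = 2 gives A_2.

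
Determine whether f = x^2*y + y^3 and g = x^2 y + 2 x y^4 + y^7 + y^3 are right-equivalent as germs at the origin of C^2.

Yes.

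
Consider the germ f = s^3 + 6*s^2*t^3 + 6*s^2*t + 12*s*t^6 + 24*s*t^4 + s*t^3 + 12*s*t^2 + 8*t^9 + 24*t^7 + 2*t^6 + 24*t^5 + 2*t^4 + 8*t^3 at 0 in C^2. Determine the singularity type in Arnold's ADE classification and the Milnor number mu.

Type E_{7}, Milnor number mu = 7.

The Hessian of f at 0 has rank 0. Corank 2; j^3 = (s + 2*t)^3 is a perfect cube, so E-series; the 4-jet and mu = 7 give E_7.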